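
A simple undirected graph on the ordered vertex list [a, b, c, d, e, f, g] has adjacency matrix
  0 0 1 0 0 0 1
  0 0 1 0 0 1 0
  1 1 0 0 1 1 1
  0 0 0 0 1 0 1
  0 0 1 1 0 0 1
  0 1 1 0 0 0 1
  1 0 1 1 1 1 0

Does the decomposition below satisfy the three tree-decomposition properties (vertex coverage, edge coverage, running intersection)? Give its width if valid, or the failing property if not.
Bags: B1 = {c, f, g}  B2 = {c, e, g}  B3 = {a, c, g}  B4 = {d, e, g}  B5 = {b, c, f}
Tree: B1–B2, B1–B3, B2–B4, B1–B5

Every vertex of G appears in some bag (union = {a, b, c, d, e, f, g}); every edge is covered by a bag; and for each vertex v the set of bags containing v is connected in the bag tree. The decomposition is therefore valid. The largest bag has 3 vertices, so the width is 2.

Yes; width 2.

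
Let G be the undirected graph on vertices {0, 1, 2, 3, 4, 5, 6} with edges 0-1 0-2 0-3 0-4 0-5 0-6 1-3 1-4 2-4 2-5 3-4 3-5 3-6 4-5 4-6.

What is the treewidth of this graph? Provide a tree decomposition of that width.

Treewidth 3.
One optimal decomposition is:
Bags: B1 = {0, 3, 4, 6}  B2 = {0, 1, 3, 4}  B3 = {0, 3, 4, 5}  B4 = {0, 2, 4, 5}
Tree: B1–B2, B1–B3, B3–B4

Every bag has size at most 4, so the width is 4 − 1 = 3 and tw(G) ≤ 3. Conversely, {0, 2, 4, 5} is a clique of size 4, and the vertices of any clique must share a bag in every tree decomposition; so some bag has ≥ 4 vertices and tw(G) ≥ 3. Hence tw(G) = 3 exactly.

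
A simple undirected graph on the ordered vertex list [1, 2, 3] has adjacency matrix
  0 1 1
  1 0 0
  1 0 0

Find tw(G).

A width-1 tree decomposition is:
Bags: B1 = {1, 3}  B2 = {1, 2}
Tree: B1–B2
The largest bag has 2 vertices, giving width 1; this decomposition certifies tw(G) ≤ 1. Any graph with an edge has treewidth ≥ 1, and G has the edge 3–1. Combining the bounds, tw(G) = 1.

1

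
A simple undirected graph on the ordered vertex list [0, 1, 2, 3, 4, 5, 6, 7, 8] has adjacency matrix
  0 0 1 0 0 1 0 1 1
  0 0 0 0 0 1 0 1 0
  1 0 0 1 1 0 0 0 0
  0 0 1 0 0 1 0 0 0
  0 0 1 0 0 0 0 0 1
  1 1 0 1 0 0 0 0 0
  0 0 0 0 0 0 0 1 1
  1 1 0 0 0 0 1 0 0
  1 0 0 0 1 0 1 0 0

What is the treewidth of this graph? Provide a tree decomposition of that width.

Each bag holds 4 vertices, so the decomposition has width 3, which upper-bounds the treewidth. For the lower bound: the 4 vertex sets {1,3,5}, {2}, {0}, {4,6,7,8} are disjoint, each induces a connected subgraph, and every pair is joined by at least one edge of G. Contracting each set to a single vertex therefore yields K_{4} as a minor, and since treewidth is minor-monotone, tw(G) ≥ tw(K_{4}) = 3. Combining the bounds, tw(G) = 3.

Treewidth 3.
One such decomposition:
Bags: B1 = {1, 2, 3, 5}  B2 = {0, 1, 2, 5}  B3 = {0, 1, 2, 7}  B4 = {0, 2, 4, 7}  B5 = {0, 4, 7, 8}  B6 = {4, 6, 7, 8}
Tree: B1–B2, B2–B3, B3–B4, B4–B5, B5–B6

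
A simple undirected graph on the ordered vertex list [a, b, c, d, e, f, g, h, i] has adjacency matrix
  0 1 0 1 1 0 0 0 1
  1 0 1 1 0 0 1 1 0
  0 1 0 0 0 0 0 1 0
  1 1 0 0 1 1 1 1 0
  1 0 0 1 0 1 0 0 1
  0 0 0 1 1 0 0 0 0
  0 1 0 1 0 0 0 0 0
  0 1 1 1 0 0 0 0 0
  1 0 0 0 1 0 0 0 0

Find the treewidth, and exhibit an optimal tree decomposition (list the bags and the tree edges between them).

Treewidth 2.
One such decomposition:
Bags: B1 = {a, b, d}  B2 = {b, d, h}  B3 = {a, d, e}  B4 = {b, d, g}  B5 = {a, e, i}  B6 = {d, e, f}  B7 = {b, c, h}
Tree: B1–B2, B1–B3, B1–B4, B3–B5, B3–B6, B2–B7

Every bag has size at most 3, so the width is 3 − 1 = 2 and tw(G) ≤ 2. On the other hand G contains the 3-clique {d, e, f}. A clique must lie in a single bag of any decomposition, so no decomposition can have width below 2. Hence tw(G) = 2 exactly.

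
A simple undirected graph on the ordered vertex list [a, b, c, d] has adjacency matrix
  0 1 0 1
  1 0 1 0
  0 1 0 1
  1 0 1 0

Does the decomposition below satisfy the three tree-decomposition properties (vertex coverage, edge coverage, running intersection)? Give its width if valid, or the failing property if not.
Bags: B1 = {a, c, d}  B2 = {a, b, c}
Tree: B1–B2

Yes; width 2.

Vertex coverage: the bags together contain {a, b, c, d}, the full vertex set. Edge coverage: each edge of G has both endpoints in at least one bag. Running intersection: for every vertex, the bags containing it form a connected subtree. All three properties hold, so this is a valid tree decomposition of width max|bag| − 1 = 2, and hence tw(G) ≤ 2.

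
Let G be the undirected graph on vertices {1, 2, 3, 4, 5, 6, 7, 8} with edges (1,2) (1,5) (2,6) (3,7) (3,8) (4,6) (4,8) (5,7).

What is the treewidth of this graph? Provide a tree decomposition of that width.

Every bag has size at most 3, so the width is 3 − 1 = 2 and tw(G) ≤ 2. For the lower bound, G contains the cycle 8–4–6–2–1–5–7–3–8, so G is not a forest; only forests have treewidth ≤ 1, hence tw(G) ≥ 2. Therefore the treewidth is 2.

Treewidth 2.
One optimal decomposition is:
Bags: B1 = {4, 6, 8}  B2 = {2, 6, 8}  B3 = {1, 2, 8}  B4 = {1, 5, 8}  B5 = {5, 7, 8}  B6 = {3, 7, 8}
Tree: B1–B2, B2–B3, B3–B4, B4–B5, B5–B6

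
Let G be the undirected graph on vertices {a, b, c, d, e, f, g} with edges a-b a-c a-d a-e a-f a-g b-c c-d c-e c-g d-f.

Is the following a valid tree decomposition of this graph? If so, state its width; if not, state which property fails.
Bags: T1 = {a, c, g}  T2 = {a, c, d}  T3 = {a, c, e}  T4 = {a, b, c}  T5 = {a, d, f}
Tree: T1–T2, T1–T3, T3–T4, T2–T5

Every vertex of G appears in some bag (union = {a, b, c, d, e, f, g}); every edge is covered by a bag; and for each vertex v the set of bags containing v is connected in the bag tree. The decomposition is therefore valid. The largest bag has 3 vertices, so the width is 2.

Yes; width 2.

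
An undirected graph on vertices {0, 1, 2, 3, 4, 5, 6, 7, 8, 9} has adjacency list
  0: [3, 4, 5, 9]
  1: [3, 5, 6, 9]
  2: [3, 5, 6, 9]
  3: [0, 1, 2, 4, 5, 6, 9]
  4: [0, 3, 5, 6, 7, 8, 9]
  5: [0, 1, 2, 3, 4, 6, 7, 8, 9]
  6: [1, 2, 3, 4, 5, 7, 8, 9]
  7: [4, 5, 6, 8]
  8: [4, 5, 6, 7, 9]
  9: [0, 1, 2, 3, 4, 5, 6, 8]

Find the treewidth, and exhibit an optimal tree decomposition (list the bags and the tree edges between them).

Treewidth 4.
One optimal decomposition is:
Bags: B1 = {4, 5, 6, 8, 9}  B2 = {3, 4, 5, 6, 9}  B3 = {4, 5, 6, 7, 8}  B4 = {2, 3, 5, 6, 9}  B5 = {0, 3, 4, 5, 9}  B6 = {1, 3, 5, 6, 9}
Tree: B1–B2, B1–B3, B2–B4, B2–B5, B2–B6

The largest bag has 5 vertices, giving width 4; this decomposition certifies tw(G) ≤ 4. On the other hand G contains the 5-clique {0, 3, 4, 5, 9}. A clique must lie in a single bag of any decomposition, so no decomposition can have width below 4. Therefore the treewidth is 4.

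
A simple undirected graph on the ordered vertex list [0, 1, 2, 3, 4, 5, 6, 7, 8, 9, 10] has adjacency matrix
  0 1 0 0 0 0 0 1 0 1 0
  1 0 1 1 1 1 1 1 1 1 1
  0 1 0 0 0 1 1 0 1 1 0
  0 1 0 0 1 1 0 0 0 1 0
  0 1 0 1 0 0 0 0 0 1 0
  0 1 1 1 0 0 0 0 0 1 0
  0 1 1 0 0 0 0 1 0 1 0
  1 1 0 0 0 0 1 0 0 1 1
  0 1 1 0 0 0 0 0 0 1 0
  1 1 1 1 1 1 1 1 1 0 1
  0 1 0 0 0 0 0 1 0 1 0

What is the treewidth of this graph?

A width-3 tree decomposition is:
Bags: B1 = {1, 2, 6, 9}  B2 = {1, 2, 5, 9}  B3 = {1, 3, 5, 9}  B4 = {1, 6, 7, 9}  B5 = {0, 1, 7, 9}  B6 = {1, 7, 9, 10}  B7 = {1, 3, 4, 9}  B8 = {1, 2, 8, 9}
Tree: B1–B2, B2–B3, B1–B4, B4–B5, B5–B6, B3–B7, B2–B8
Every bag has size at most 4, so the width is 4 − 1 = 3 and tw(G) ≤ 3. For the lower bound, the 4 vertices {0, 1, 7, 9} are pairwise adjacent, and any tree decomposition puts a clique entirely inside one bag — forcing width ≥ 3. The upper and lower bounds meet at 3, so that is the treewidth.

3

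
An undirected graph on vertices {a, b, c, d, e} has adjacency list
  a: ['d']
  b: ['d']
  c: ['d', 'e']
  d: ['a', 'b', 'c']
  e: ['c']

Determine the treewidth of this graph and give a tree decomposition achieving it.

Treewidth 1.
Bags: B1 = {c, d}  B2 = {a, d}  B3 = {c, e}  B4 = {b, d}
Tree: B1–B2, B1–B3, B1–B4

Each bag holds 2 vertices, so the decomposition has width 1, which upper-bounds the treewidth. G has an edge, so its treewidth is at least 1. The upper and lower bounds meet at 1, so that is the treewidth.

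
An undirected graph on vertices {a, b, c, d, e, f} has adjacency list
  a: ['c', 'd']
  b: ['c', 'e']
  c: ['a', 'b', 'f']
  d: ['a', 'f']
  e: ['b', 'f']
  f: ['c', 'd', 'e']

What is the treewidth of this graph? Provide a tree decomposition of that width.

Every bag has size at most 3, so the width is 3 − 1 = 2 and tw(G) ≤ 2. The edges a–d–f–c–a form a cycle, so G is not a tree and its treewidth is at least 2. Therefore the treewidth is 2.

Treewidth 2.
One such decomposition:
Bags: B1 = {a, c, d}  B2 = {c, d, f}  B3 = {b, c, f}  B4 = {b, e, f}
Tree: B1–B2, B2–B3, B3–B4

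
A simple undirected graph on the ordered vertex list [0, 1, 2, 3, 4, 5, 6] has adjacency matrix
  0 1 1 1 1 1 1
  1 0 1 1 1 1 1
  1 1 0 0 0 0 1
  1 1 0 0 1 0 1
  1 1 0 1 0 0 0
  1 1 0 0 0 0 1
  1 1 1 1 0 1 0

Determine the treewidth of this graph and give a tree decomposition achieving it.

The largest bag has 4 vertices, giving width 3; this decomposition certifies tw(G) ≤ 3. Conversely, {0, 1, 3, 4} is a clique of size 4, and the vertices of any clique must share a bag in every tree decomposition; so some bag has ≥ 4 vertices and tw(G) ≥ 3. Therefore the treewidth is 3.

Treewidth 3.
Bags: B1 = {0, 1, 3, 6}  B2 = {0, 1, 3, 4}  B3 = {0, 1, 5, 6}  B4 = {0, 1, 2, 6}
Tree: B1–B2, B1–B3, B1–B4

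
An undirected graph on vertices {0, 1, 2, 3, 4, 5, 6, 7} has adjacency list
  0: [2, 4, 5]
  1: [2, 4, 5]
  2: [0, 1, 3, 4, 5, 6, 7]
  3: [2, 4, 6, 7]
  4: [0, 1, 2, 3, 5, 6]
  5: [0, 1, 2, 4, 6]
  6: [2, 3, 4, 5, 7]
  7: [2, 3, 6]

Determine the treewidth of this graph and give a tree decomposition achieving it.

Treewidth 3.
One such decomposition:
Bags: B1 = {2, 3, 4, 6}  B2 = {2, 4, 5, 6}  B3 = {1, 2, 4, 5}  B4 = {0, 2, 4, 5}  B5 = {2, 3, 6, 7}
Tree: B1–B2, B2–B3, B3–B4, B1–B5

Every bag has size at most 4, so the width is 4 − 1 = 3 and tw(G) ≤ 3. For the lower bound, the 4 vertices {2, 3, 4, 6} are pairwise adjacent, and any tree decomposition puts a clique entirely inside one bag — forcing width ≥ 3. Combining the bounds, tw(G) = 3.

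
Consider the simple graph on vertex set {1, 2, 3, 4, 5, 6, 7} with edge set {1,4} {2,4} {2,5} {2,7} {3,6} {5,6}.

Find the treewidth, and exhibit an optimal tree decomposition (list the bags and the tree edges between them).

Each bag holds 2 vertices, so the decomposition has width 1, which upper-bounds the treewidth. Since G has at least one edge (e.g. 2–4), it is not an edgeless graph, so tw(G) ≥ 1. The upper and lower bounds meet at 1, so that is the treewidth.

Treewidth 1.
One optimal decomposition is:
Bags: B1 = {2, 4}  B2 = {2, 5}  B3 = {5, 6}  B4 = {3, 6}  B5 = {2, 7}  B6 = {1, 4}
Tree: B1–B2, B2–B3, B3–B4, B1–B5, B1–B6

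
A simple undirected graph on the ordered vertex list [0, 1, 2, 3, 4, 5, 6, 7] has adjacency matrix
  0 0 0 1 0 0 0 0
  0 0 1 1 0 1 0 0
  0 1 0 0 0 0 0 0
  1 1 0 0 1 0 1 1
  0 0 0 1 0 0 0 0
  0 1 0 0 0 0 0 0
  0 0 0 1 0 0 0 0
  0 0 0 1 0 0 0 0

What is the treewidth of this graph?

A width-1 tree decomposition is:
Bags: B1 = {1, 3}  B2 = {3, 4}  B3 = {1, 2}  B4 = {1, 5}  B5 = {0, 3}  B6 = {3, 7}  B7 = {3, 6}
Tree: B1–B2, B1–B3, B3–B4, B2–B5, B5–B6, B1–B7
The largest bag has 2 vertices, giving width 1; this decomposition certifies tw(G) ≤ 1. Since G has at least one edge (e.g. 3–1), it is not an edgeless graph, so tw(G) ≥ 1. Hence tw(G) = 1 exactly.

1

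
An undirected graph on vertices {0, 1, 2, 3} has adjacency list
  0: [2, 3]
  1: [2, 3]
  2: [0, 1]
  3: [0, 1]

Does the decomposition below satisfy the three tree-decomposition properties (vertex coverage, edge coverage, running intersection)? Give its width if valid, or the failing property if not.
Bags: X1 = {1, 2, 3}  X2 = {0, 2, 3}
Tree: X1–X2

Yes; width 2.

Every vertex of G appears in some bag (union = {0, 1, 2, 3}); every edge is covered by a bag; and for each vertex v the set of bags containing v is connected in the bag tree. The decomposition is therefore valid. The largest bag has 3 vertices, so the width is 2.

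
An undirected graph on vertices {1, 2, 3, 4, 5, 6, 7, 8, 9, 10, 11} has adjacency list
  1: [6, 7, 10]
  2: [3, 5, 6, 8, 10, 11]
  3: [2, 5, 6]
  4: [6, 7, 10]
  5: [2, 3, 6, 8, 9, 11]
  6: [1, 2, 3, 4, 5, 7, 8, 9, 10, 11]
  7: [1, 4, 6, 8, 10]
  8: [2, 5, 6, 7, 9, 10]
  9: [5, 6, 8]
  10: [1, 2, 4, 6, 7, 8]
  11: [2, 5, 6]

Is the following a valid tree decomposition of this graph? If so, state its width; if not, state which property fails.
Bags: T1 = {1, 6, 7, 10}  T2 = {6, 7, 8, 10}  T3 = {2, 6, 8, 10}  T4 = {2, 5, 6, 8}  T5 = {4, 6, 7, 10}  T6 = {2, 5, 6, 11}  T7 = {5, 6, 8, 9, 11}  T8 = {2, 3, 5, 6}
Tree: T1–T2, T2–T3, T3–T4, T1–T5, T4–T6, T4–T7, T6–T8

No — bags containing vertex 11 are not connected in the tree.

A tree decomposition must satisfy three properties: every vertex lies in some bag; for every edge, both endpoints lie together in some bag; and for every vertex, the bags containing it form a connected subtree. Here bags containing vertex 11 are not connected in the tree, so the decomposition is invalid.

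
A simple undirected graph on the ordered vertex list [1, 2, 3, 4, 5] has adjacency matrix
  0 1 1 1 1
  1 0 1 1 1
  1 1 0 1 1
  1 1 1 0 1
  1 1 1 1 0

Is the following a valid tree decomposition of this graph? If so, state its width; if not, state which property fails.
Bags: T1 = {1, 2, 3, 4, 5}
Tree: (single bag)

Yes; width 4.

Every vertex of G appears in some bag (union = {1, 2, 3, 4, 5}); every edge is covered by a bag; and for each vertex v the set of bags containing v is connected in the bag tree. The decomposition is therefore valid. The largest bag has 5 vertices, so the width is 4.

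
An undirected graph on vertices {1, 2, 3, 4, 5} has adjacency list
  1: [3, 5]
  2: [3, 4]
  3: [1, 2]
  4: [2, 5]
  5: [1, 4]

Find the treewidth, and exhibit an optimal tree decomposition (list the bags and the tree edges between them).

The largest bag has 3 vertices, giving width 2; this decomposition certifies tw(G) ≤ 2. The edges 1–3–2–4–5–1 form a cycle, so G is not a tree and its treewidth is at least 2. Combining the bounds, tw(G) = 2.

Treewidth 2.
Bags: B1 = {1, 2, 3}  B2 = {1, 2, 4}  B3 = {1, 4, 5}
Tree: B1–B2, B2–B3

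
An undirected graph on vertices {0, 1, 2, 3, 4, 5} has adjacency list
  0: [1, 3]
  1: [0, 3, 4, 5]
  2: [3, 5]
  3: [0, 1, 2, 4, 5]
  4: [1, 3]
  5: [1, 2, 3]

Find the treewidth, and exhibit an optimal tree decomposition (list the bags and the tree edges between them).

Treewidth 2.
One optimal decomposition is:
Bags: B1 = {1, 3, 5}  B2 = {1, 3, 4}  B3 = {2, 3, 5}  B4 = {0, 1, 3}
Tree: B1–B2, B1–B3, B1–B4

The largest bag has 3 vertices, giving width 2; this decomposition certifies tw(G) ≤ 2. On the other hand G contains the 3-clique {0, 1, 3}. A clique must lie in a single bag of any decomposition, so no decomposition can have width below 2. Therefore the treewidth is 2.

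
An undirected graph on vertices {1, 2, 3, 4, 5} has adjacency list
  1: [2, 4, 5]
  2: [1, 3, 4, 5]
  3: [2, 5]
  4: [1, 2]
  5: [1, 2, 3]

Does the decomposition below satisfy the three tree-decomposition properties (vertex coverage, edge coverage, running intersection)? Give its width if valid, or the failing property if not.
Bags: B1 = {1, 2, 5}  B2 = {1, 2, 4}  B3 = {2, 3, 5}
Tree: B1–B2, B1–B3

Yes; width 2.

Vertex coverage: the bags together contain {1, 2, 3, 4, 5}, the full vertex set. Edge coverage: each edge of G has both endpoints in at least one bag. Running intersection: for every vertex, the bags containing it form a connected subtree. All three properties hold, so this is a valid tree decomposition of width max|bag| − 1 = 2, and hence tw(G) ≤ 2.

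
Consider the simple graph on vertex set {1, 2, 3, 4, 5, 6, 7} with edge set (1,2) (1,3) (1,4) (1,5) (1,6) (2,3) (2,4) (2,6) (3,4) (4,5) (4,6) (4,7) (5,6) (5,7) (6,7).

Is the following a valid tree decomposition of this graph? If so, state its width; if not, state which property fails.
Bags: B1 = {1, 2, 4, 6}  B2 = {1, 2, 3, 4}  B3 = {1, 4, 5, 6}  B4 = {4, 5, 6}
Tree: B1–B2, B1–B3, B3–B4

A tree decomposition must satisfy three properties: every vertex lies in some bag; for every edge, both endpoints lie together in some bag; and for every vertex, the bags containing it form a connected subtree. Here vertex 7 appears in no bag, so the decomposition is invalid.

No — vertex 7 appears in no bag.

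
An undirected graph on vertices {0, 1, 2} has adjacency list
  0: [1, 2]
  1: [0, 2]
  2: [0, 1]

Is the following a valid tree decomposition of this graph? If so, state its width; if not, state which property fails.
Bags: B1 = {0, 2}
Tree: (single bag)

No — vertex 1 appears in no bag.

A tree decomposition must satisfy three properties: every vertex lies in some bag; for every edge, both endpoints lie together in some bag; and for every vertex, the bags containing it form a connected subtree. Here vertex 1 appears in no bag, so the decomposition is invalid.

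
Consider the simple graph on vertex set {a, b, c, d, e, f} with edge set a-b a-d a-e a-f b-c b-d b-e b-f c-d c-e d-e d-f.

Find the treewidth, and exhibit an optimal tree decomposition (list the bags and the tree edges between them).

Treewidth 3.
One optimal decomposition is:
Bags: B1 = {a, b, d, e}  B2 = {a, b, d, f}  B3 = {b, c, d, e}
Tree: B1–B2, B1–B3

Each bag holds 4 vertices, so the decomposition has width 3, which upper-bounds the treewidth. For the lower bound, the 4 vertices {b, c, d, e} are pairwise adjacent, and any tree decomposition puts a clique entirely inside one bag — forcing width ≥ 3. Therefore the treewidth is 3.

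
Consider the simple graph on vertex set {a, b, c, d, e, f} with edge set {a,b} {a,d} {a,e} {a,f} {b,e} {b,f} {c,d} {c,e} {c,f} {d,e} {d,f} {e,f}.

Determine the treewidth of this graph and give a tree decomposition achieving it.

Treewidth 3.
Bags: B1 = {a, d, e, f}  B2 = {c, d, e, f}  B3 = {a, b, e, f}
Tree: B1–B2, B1–B3

Each bag holds 4 vertices, so the decomposition has width 3, which upper-bounds the treewidth. On the other hand G contains the 4-clique {c, d, e, f}. A clique must lie in a single bag of any decomposition, so no decomposition can have width below 3. The upper and lower bounds meet at 3, so that is the treewidth.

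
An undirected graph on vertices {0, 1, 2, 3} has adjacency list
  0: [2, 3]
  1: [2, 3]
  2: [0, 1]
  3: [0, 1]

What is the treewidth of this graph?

2

A width-2 tree decomposition is:
Bags: B1 = {1, 2, 3}  B2 = {0, 2, 3}
Tree: B1–B2
Every bag has size at most 3, so the width is 3 − 1 = 2 and tw(G) ≤ 2. Since 2–1–3–0–2 is a cycle in G, G is not acyclic. Forests are exactly the graphs of treewidth ≤ 1, so tw(G) ≥ 2. Combining the bounds, tw(G) = 2.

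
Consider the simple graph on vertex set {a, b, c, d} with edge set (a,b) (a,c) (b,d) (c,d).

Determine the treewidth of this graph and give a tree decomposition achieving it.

Treewidth 2.
One optimal decomposition is:
Bags: B1 = {b, c, d}  B2 = {a, b, c}
Tree: B1–B2

The largest bag has 3 vertices, giving width 2; this decomposition certifies tw(G) ≤ 2. Since b–d–c–a–b is a cycle in G, G is not acyclic. Forests are exactly the graphs of treewidth ≤ 1, so tw(G) ≥ 2. Combining the bounds, tw(G) = 2.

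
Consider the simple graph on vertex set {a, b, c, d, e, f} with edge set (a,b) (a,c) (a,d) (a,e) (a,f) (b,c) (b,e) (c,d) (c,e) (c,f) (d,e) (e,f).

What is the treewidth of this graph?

A width-3 tree decomposition is:
Bags: B1 = {a, c, d, e}  B2 = {a, c, e, f}  B3 = {a, b, c, e}
Tree: B1–B2, B2–B3
The largest bag has 4 vertices, giving width 3; this decomposition certifies tw(G) ≤ 3. On the other hand G contains the 4-clique {a, c, d, e}. A clique must lie in a single bag of any decomposition, so no decomposition can have width below 3. Therefore the treewidth is 3.

3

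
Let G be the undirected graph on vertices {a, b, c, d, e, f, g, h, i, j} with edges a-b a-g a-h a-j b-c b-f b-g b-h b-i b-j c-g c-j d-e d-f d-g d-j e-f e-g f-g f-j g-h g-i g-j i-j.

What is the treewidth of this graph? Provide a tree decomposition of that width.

Treewidth 3.
Bags: B1 = {d, f, g, j}  B2 = {b, f, g, j}  B3 = {a, b, g, j}  B4 = {a, b, g, h}  B5 = {b, c, g, j}  B6 = {b, g, i, j}  B7 = {d, e, f, g}
Tree: B1–B2, B2–B3, B3–B4, B2–B5, B3–B6, B1–B7

The largest bag has 4 vertices, giving width 3; this decomposition certifies tw(G) ≤ 3. Conversely, {d, f, g, j} is a clique of size 4, and the vertices of any clique must share a bag in every tree decomposition; so some bag has ≥ 4 vertices and tw(G) ≥ 3. Therefore the treewidth is 3.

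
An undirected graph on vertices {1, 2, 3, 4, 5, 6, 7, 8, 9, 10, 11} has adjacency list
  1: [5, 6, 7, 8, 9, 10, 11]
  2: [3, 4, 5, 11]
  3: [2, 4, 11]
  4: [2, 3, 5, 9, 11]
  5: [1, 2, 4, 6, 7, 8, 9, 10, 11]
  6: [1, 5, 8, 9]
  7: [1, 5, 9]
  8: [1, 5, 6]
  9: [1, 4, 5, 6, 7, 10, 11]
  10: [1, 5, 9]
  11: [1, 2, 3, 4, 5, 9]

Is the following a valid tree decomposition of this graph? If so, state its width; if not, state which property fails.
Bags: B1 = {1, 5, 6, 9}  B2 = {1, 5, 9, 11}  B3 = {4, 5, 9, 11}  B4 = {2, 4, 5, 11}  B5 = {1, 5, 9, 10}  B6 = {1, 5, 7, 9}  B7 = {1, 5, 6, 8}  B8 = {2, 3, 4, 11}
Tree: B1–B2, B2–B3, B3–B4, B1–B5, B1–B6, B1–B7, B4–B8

Vertex coverage: the bags together contain {1, 2, 3, 4, 5, 6, 7, 8, 9, 10, 11}, the full vertex set. Edge coverage: each edge of G has both endpoints in at least one bag. Running intersection: for every vertex, the bags containing it form a connected subtree. All three properties hold, so this is a valid tree decomposition of width max|bag| − 1 = 3, and hence tw(G) ≤ 3.

Yes; width 3.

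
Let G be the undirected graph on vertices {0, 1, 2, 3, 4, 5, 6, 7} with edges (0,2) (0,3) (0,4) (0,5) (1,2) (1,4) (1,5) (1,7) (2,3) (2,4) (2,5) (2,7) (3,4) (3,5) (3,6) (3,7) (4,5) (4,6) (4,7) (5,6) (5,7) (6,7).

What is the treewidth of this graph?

A width-4 tree decomposition is:
Bags: B1 = {1, 2, 4, 5, 7}  B2 = {2, 3, 4, 5, 7}  B3 = {0, 2, 3, 4, 5}  B4 = {3, 4, 5, 6, 7}
Tree: B1–B2, B2–B3, B2–B4
Every bag has size at most 5, so the width is 5 − 1 = 4 and tw(G) ≤ 4. On the other hand G contains the 5-clique {1, 2, 4, 5, 7}. A clique must lie in a single bag of any decomposition, so no decomposition can have width below 4. Combining the bounds, tw(G) = 4.

4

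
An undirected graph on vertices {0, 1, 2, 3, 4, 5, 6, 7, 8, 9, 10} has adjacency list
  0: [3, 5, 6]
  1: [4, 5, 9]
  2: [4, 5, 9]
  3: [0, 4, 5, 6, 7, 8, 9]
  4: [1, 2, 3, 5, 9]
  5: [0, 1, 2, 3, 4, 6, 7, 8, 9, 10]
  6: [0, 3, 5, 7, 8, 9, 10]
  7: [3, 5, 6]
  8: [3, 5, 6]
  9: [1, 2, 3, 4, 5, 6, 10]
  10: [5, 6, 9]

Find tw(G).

3

A width-3 tree decomposition is:
Bags: B1 = {3, 5, 6, 9}  B2 = {0, 3, 5, 6}  B3 = {3, 5, 6, 8}  B4 = {3, 4, 5, 9}  B5 = {2, 4, 5, 9}  B6 = {1, 4, 5, 9}  B7 = {3, 5, 6, 7}  B8 = {5, 6, 9, 10}
Tree: B1–B2, B1–B3, B1–B4, B4–B5, B4–B6, B2–B7, B1–B8
The largest bag has 4 vertices, giving width 3; this decomposition certifies tw(G) ≤ 3. On the other hand G contains the 4-clique {5, 6, 9, 10}. A clique must lie in a single bag of any decomposition, so no decomposition can have width below 3. Combining the bounds, tw(G) = 3.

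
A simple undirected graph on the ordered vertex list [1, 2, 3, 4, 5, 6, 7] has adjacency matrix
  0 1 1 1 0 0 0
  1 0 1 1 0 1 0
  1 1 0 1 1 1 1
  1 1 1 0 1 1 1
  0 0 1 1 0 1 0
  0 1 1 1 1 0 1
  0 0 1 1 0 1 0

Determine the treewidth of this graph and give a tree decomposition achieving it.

Treewidth 3.
Bags: B1 = {3, 4, 5, 6}  B2 = {2, 3, 4, 6}  B3 = {1, 2, 3, 4}  B4 = {3, 4, 6, 7}
Tree: B1–B2, B2–B3, B2–B4

The largest bag has 4 vertices, giving width 3; this decomposition certifies tw(G) ≤ 3. Conversely, {1, 2, 3, 4} is a clique of size 4, and the vertices of any clique must share a bag in every tree decomposition; so some bag has ≥ 4 vertices and tw(G) ≥ 3. Hence tw(G) = 3 exactly.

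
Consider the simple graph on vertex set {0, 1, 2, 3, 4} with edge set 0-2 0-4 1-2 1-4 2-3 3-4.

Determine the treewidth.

2

A width-2 tree decomposition is:
Bags: B1 = {1, 2, 4}  B2 = {0, 2, 4}  B3 = {2, 3, 4}
Tree: B1–B2, B2–B3
The largest bag has 3 vertices, giving width 2; this decomposition certifies tw(G) ≤ 2. For the lower bound, G contains the cycle 1–4–0–2–1, so G is not a forest; only forests have treewidth ≤ 1, hence tw(G) ≥ 2. Combining the bounds, tw(G) = 2.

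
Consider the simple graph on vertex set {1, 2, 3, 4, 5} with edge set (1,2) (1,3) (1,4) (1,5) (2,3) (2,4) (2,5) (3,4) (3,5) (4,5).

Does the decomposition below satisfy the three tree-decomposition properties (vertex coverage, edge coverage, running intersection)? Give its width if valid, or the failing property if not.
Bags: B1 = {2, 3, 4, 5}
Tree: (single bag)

No — vertex 1 appears in no bag.

A tree decomposition must satisfy three properties: every vertex lies in some bag; for every edge, both endpoints lie together in some bag; and for every vertex, the bags containing it form a connected subtree. Here vertex 1 appears in no bag, so the decomposition is invalid.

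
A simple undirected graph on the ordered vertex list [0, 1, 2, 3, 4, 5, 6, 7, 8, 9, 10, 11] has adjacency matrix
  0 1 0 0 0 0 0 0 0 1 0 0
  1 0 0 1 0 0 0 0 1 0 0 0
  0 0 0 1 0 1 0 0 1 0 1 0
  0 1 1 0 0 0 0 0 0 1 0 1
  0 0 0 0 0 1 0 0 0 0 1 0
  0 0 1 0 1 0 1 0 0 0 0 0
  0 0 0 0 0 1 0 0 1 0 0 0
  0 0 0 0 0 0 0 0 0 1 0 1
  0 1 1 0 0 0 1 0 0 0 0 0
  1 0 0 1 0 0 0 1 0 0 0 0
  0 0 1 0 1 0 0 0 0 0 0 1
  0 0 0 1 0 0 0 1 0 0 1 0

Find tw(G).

3

A width-3 tree decomposition is:
Bags: B1 = {0, 7, 9, 11}  B2 = {0, 3, 9, 11}  B3 = {0, 1, 3, 11}  B4 = {1, 3, 10, 11}  B5 = {1, 2, 3, 10}  B6 = {1, 2, 8, 10}  B7 = {2, 4, 8, 10}  B8 = {2, 4, 5, 8}  B9 = {4, 5, 6, 8}
Tree: B1–B2, B2–B3, B3–B4, B4–B5, B5–B6, B6–B7, B7–B8, B8–B9
Each bag holds 4 vertices, so the decomposition has width 3, which upper-bounds the treewidth. For the lower bound: the 4 vertex sets {0,7,9}, {11}, {3}, {1,2,8,10} are disjoint, each induces a connected subgraph, and every pair is joined by at least one edge of G. Contracting each set to a single vertex therefore yields K_{4} as a minor, and since treewidth is minor-monotone, tw(G) ≥ tw(K_{4}) = 3. Therefore the treewidth is 3.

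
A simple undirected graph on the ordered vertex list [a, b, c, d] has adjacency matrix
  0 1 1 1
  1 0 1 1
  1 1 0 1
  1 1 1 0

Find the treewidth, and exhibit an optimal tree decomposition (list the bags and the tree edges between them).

Treewidth 3.
Bags: B1 = {a, b, c, d}
Tree: (single bag)

A single bag containing all 4 vertices is trivially a valid decomposition of width 3. On the other hand G contains the 4-clique {a, b, c, d}. A clique must lie in a single bag of any decomposition, so no decomposition can have width below 3. The upper and lower bounds meet at 3, so that is the treewidth.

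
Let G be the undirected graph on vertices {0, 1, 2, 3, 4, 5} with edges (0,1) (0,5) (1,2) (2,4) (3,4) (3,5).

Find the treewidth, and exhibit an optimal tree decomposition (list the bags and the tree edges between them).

Each bag holds 3 vertices, so the decomposition has width 2, which upper-bounds the treewidth. The edges 1–0–5–3–4–2–1 form a cycle, so G is not a tree and its treewidth is at least 2. Combining the bounds, tw(G) = 2.

Treewidth 2.
Bags: B1 = {0, 1, 5}  B2 = {1, 3, 5}  B3 = {1, 3, 4}  B4 = {1, 2, 4}
Tree: B1–B2, B2–B3, B3–B4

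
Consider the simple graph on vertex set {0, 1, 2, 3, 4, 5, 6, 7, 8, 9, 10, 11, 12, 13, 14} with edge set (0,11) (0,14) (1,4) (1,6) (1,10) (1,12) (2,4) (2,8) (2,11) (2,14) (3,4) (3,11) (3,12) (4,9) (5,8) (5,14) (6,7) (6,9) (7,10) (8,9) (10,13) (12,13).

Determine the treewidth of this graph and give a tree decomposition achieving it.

The largest bag has 4 vertices, giving width 3; this decomposition certifies tw(G) ≤ 3. For the lower bound: the 4 vertex sets {7,10,13}, {6}, {1}, {3,4,9,12} are disjoint, each induces a connected subgraph, and every pair is joined by at least one edge of G. Contracting each set to a single vertex therefore yields K_{4} as a minor, and since treewidth is minor-monotone, tw(G) ≥ tw(K_{4}) = 3. Combining the bounds, tw(G) = 3.

Treewidth 3.
One such decomposition:
Bags: B1 = {6, 7, 10, 13}  B2 = {1, 6, 10, 13}  B3 = {1, 6, 12, 13}  B4 = {1, 6, 9, 12}  B5 = {1, 4, 9, 12}  B6 = {3, 4, 9, 12}  B7 = {3, 4, 8, 9}  B8 = {2, 3, 4, 8}  B9 = {2, 3, 8, 11}  B10 = {2, 5, 8, 11}  B11 = {2, 5, 11, 14}  B12 = {0, 5, 11, 14}
Tree: B1–B2, B2–B3, B3–B4, B4–B5, B5–B6, B6–B7, B7–B8, B8–B9, B9–B10, B10–B11, B11–B12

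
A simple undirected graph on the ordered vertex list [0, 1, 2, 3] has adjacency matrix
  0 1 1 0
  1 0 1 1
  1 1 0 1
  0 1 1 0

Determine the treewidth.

A width-2 tree decomposition is:
Bags: B1 = {0, 1, 2}  B2 = {1, 2, 3}
Tree: B1–B2
Every bag has size at most 3, so the width is 3 − 1 = 2 and tw(G) ≤ 2. Conversely, {0, 1, 2} is a clique of size 3, and the vertices of any clique must share a bag in every tree decomposition; so some bag has ≥ 3 vertices and tw(G) ≥ 2. Hence tw(G) = 2 exactly.

2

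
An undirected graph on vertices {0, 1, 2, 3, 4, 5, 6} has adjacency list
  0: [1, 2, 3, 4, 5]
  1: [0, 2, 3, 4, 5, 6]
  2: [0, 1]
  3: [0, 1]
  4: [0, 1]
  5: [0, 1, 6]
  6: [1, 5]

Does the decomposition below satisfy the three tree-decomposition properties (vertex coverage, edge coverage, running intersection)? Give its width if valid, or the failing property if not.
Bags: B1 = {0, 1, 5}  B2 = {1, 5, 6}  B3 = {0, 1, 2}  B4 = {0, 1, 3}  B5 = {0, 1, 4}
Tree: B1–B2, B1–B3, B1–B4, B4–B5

Yes; width 2.

Every vertex of G appears in some bag (union = {0, 1, 2, 3, 4, 5, 6}); every edge is covered by a bag; and for each vertex v the set of bags containing v is connected in the bag tree. The decomposition is therefore valid. The largest bag has 3 vertices, so the width is 2.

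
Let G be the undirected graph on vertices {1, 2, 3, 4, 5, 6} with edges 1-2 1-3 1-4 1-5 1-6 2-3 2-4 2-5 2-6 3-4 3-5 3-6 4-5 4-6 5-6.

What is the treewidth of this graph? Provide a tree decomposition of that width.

Treewidth 5.
One such decomposition:
Bags: B1 = {1, 2, 3, 4, 5, 6}
Tree: (single bag)

With just one bag of size 6, the width is 6 − 1 = 5, so tw(G) ≤ 5. For the lower bound, the 6 vertices {1, 2, 3, 4, 5, 6} are pairwise adjacent, and any tree decomposition puts a clique entirely inside one bag — forcing width ≥ 5. The upper and lower bounds meet at 5, so that is the treewidth.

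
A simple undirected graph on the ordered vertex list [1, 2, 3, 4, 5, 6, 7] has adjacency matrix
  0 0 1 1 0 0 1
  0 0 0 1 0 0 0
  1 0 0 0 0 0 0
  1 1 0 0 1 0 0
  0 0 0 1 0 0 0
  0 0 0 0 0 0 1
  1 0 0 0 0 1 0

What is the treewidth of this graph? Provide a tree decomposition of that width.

Treewidth 1.
Bags: B1 = {6, 7}  B2 = {1, 7}  B3 = {1, 4}  B4 = {1, 3}  B5 = {4, 5}  B6 = {2, 4}
Tree: B1–B2, B2–B3, B2–B4, B3–B5, B3–B6

Every bag has size at most 2, so the width is 2 − 1 = 1 and tw(G) ≤ 1. Any graph with an edge has treewidth ≥ 1, and G has the edge 6–7. Hence tw(G) = 1 exactly.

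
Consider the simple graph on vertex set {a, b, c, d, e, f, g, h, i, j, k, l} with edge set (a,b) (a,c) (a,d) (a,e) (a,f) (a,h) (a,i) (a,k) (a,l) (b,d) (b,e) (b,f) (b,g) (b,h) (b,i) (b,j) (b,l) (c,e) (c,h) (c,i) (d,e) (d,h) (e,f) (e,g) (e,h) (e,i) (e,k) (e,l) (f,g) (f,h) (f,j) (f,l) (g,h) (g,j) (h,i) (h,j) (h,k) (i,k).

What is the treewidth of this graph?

A width-4 tree decomposition is:
Bags: B1 = {a, b, d, e, h}  B2 = {a, b, e, h, i}  B3 = {a, b, e, f, h}  B4 = {b, e, f, g, h}  B5 = {a, e, h, i, k}  B6 = {b, f, g, h, j}  B7 = {a, c, e, h, i}  B8 = {a, b, e, f, l}
Tree: B1–B2, B2–B3, B3–B4, B2–B5, B4–B6, B2–B7, B3–B8
The largest bag has 5 vertices, giving width 4; this decomposition certifies tw(G) ≤ 4. Conversely, {b, f, g, h, j} is a clique of size 5, and the vertices of any clique must share a bag in every tree decomposition; so some bag has ≥ 5 vertices and tw(G) ≥ 4. Hence tw(G) = 4 exactly.

4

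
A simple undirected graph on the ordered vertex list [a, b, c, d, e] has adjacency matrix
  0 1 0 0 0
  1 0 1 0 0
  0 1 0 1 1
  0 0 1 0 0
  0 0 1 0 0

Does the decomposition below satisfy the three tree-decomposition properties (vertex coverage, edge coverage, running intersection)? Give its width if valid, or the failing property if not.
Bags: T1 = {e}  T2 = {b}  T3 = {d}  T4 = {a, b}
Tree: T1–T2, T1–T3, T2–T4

A tree decomposition must satisfy three properties: every vertex lies in some bag; for every edge, both endpoints lie together in some bag; and for every vertex, the bags containing it form a connected subtree. Here vertex c appears in no bag, so the decomposition is invalid.

No — vertex c appears in no bag.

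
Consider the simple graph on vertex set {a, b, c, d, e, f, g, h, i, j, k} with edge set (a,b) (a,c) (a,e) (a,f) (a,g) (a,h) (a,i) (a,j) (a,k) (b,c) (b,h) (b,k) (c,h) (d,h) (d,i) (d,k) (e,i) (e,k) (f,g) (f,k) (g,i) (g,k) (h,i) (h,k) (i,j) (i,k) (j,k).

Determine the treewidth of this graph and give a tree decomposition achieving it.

Each bag holds 4 vertices, so the decomposition has width 3, which upper-bounds the treewidth. For the lower bound, the 4 vertices {a, b, c, h} are pairwise adjacent, and any tree decomposition puts a clique entirely inside one bag — forcing width ≥ 3. Combining the bounds, tw(G) = 3.

Treewidth 3.
One such decomposition:
Bags: B1 = {a, h, i, k}  B2 = {a, b, h, k}  B3 = {a, e, i, k}  B4 = {a, i, j, k}  B5 = {a, b, c, h}  B6 = {d, h, i, k}  B7 = {a, g, i, k}  B8 = {a, f, g, k}
Tree: B1–B2, B1–B3, B3–B4, B2–B5, B1–B6, B4–B7, B7–B8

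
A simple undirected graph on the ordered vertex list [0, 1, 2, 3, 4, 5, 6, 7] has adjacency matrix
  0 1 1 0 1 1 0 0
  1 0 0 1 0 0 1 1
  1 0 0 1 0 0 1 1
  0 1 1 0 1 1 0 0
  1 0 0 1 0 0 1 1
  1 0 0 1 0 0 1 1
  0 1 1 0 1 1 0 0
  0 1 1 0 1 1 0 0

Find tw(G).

4

A width-4 tree decomposition is:
Bags: B1 = {0, 1, 3, 6, 7}  B2 = {0, 2, 3, 6, 7}  B3 = {0, 3, 4, 6, 7}  B4 = {0, 3, 5, 6, 7}
Tree: B1–B2, B2–B3, B3–B4
Each bag holds 5 vertices, so the decomposition has width 4, which upper-bounds the treewidth. For the lower bound: the 5 vertex sets {0,1}, {2,7}, {3,4}, {6}, {5} are disjoint, each induces a connected subgraph, and every pair is joined by at least one edge of G. Contracting each set to a single vertex therefore yields K_{5} as a minor, and since treewidth is minor-monotone, tw(G) ≥ tw(K_{5}) = 4. Therefore the treewidth is 4.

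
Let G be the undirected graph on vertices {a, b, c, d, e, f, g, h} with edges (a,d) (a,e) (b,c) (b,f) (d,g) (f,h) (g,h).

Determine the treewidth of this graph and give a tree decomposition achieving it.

Each bag holds 2 vertices, so the decomposition has width 1, which upper-bounds the treewidth. G has an edge, so its treewidth is at least 1. Therefore the treewidth is 1.

Treewidth 1.
One optimal decomposition is:
Bags: B1 = {a, e}  B2 = {a, d}  B3 = {d, g}  B4 = {g, h}  B5 = {f, h}  B6 = {b, f}  B7 = {b, c}
Tree: B1–B2, B2–B3, B3–B4, B4–B5, B5–B6, B6–B7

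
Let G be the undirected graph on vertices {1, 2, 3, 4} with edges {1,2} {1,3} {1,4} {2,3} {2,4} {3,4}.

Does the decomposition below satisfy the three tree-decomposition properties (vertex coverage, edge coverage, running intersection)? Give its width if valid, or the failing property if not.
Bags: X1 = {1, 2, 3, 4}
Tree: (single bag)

Yes; width 3.

Vertex coverage: the bags together contain {1, 2, 3, 4}, the full vertex set. Edge coverage: each edge of G has both endpoints in at least one bag. Running intersection: for every vertex, the bags containing it form a connected subtree. All three properties hold, so this is a valid tree decomposition of width max|bag| − 1 = 3, and hence tw(G) ≤ 3.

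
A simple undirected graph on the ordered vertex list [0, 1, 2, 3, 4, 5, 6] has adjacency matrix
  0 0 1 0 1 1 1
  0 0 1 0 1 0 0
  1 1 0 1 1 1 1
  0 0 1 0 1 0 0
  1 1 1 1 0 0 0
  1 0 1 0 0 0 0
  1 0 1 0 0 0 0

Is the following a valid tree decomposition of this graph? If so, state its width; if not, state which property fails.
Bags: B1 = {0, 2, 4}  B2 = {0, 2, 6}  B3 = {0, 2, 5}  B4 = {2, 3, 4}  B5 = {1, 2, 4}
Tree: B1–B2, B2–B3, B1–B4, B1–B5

Yes; width 2.

Vertex coverage: the bags together contain {0, 1, 2, 3, 4, 5, 6}, the full vertex set. Edge coverage: each edge of G has both endpoints in at least one bag. Running intersection: for every vertex, the bags containing it form a connected subtree. All three properties hold, so this is a valid tree decomposition of width max|bag| − 1 = 2, and hence tw(G) ≤ 2.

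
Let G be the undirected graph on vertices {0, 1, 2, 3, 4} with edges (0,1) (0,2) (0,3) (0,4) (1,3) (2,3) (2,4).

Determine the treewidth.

2

A width-2 tree decomposition is:
Bags: B1 = {0, 2, 3}  B2 = {0, 2, 4}  B3 = {0, 1, 3}
Tree: B1–B2, B1–B3
Each bag holds 3 vertices, so the decomposition has width 2, which upper-bounds the treewidth. On the other hand G contains the 3-clique {0, 1, 3}. A clique must lie in a single bag of any decomposition, so no decomposition can have width below 2. Hence tw(G) = 2 exactly.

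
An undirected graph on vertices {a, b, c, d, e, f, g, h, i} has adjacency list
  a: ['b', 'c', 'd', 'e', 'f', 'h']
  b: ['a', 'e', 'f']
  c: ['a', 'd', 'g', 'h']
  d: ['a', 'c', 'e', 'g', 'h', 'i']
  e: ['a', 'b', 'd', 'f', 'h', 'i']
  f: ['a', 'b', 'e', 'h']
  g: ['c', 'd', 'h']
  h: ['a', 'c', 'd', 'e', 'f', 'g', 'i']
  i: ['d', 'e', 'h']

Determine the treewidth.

A width-3 tree decomposition is:
Bags: B1 = {a, c, d, h}  B2 = {a, d, e, h}  B3 = {a, e, f, h}  B4 = {d, e, h, i}  B5 = {c, d, g, h}  B6 = {a, b, e, f}
Tree: B1–B2, B2–B3, B2–B4, B1–B5, B3–B6
Every bag has size at most 4, so the width is 4 − 1 = 3 and tw(G) ≤ 3. For the lower bound, the 4 vertices {a, d, e, h} are pairwise adjacent, and any tree decomposition puts a clique entirely inside one bag — forcing width ≥ 3. The upper and lower bounds meet at 3, so that is the treewidth.

3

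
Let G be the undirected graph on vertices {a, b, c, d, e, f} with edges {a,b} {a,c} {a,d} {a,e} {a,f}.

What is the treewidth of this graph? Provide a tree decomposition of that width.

The largest bag has 2 vertices, giving width 1; this decomposition certifies tw(G) ≤ 1. Since G has at least one edge (e.g. c–a), it is not an edgeless graph, so tw(G) ≥ 1. Combining the bounds, tw(G) = 1.

Treewidth 1.
One such decomposition:
Bags: B1 = {a, c}  B2 = {a, b}  B3 = {a, d}  B4 = {a, e}  B5 = {a, f}
Tree: B1–B2, B2–B3, B2–B4, B4–B5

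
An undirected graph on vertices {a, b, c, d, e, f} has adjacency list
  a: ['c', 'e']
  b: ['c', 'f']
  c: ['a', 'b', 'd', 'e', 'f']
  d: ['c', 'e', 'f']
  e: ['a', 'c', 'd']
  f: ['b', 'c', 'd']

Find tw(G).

2

A width-2 tree decomposition is:
Bags: B1 = {c, d, e}  B2 = {c, d, f}  B3 = {a, c, e}  B4 = {b, c, f}
Tree: B1–B2, B1–B3, B2–B4
Each bag holds 3 vertices, so the decomposition has width 2, which upper-bounds the treewidth. For the lower bound, the 3 vertices {c, d, e} are pairwise adjacent, and any tree decomposition puts a clique entirely inside one bag — forcing width ≥ 2. Hence tw(G) = 2 exactly.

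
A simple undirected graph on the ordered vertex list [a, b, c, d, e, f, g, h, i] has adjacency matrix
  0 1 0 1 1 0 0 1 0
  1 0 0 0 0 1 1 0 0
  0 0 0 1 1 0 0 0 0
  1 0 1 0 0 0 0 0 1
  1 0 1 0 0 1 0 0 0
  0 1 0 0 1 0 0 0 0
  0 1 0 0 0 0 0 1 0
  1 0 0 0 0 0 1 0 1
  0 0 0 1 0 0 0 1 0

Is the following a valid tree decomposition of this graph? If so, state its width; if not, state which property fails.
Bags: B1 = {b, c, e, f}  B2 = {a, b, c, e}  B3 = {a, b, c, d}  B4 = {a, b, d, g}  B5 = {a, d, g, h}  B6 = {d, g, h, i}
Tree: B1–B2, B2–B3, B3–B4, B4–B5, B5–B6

Every vertex of G appears in some bag (union = {a, b, c, d, e, f, g, h, i}); every edge is covered by a bag; and for each vertex v the set of bags containing v is connected in the bag tree. The decomposition is therefore valid. The largest bag has 4 vertices, so the width is 3.

Yes; width 3.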